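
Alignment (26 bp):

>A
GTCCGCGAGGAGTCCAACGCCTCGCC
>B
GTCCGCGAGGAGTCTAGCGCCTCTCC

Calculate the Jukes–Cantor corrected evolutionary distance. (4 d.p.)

The sequences differ at 3 of 26 sites (15, 17, 24), so p = 3/26 ≈ 0.115385.
d = −(3/4) ln(1 − 4p/3) = −0.75 ln(1 − 0.153847) = −0.75 ln(0.846153)
  = −0.75 × (-0.167055) = 0.125291 substitutions/site.

0.1253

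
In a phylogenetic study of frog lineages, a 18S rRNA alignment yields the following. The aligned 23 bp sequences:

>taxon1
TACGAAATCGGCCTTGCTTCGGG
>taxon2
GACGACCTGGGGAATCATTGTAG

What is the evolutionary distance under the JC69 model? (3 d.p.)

0.892

The sequences differ at 12 of 23 sites, so p = 12/23 ≈ 0.521739.
d = −(3/4) ln(1 − 4p/3) = −0.75 ln(1 − 0.695652) = −0.75 ln(0.304348)
  = −0.75 × (-1.189583) = 0.892187 substitutions/site.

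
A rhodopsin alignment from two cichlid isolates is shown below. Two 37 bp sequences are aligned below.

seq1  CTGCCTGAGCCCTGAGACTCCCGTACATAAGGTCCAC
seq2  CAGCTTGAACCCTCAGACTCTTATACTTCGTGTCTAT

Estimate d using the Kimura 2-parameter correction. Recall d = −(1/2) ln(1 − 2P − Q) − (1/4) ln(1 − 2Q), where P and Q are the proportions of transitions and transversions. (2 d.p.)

0.50

Of 37 sites, 8 differences are transitions and 5 are transversions, so P = 8/37 ≈ 0.216216 and Q = 5/37 ≈ 0.135135.
Under the Kimura two-parameter model, d = −½ ln(1 − 2P − Q) − ¼ ln(1 − 2Q).
1 − 2P − Q = 0.432433, giving −½ ln(0.432433) = 0.419164.
1 − 2Q = 0.72973, giving −¼ ln(0.72973) = 0.078770.
d = 0.419164 + 0.078770 = 0.497934.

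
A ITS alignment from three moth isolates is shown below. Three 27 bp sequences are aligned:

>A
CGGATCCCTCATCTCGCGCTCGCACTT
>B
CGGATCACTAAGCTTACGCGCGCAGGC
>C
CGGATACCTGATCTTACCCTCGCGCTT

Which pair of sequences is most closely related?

A and C

A–B: 9/27 differ, p = 0.333, d = 0.441.
A–C: 6/27 differ, p = 0.222, d = 0.264.
B–C: 10/27 differ, p = 0.370, d = 0.511.
The smallest distance is between A and C.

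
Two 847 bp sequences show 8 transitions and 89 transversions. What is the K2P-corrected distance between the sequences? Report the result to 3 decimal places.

P = 8/847 ≈ 0.009445 and Q = 89/847 ≈ 0.105077.
Under the Kimura two-parameter model, d = −½ ln(1 − 2P − Q) − ¼ ln(1 − 2Q).
1 − 2P − Q = 0.876033, giving −½ ln(0.876033) = 0.066176.
1 − 2Q = 0.789846, giving −¼ ln(0.789846) = 0.058979.
d = 0.066176 + 0.058979 = 0.125155.

0.125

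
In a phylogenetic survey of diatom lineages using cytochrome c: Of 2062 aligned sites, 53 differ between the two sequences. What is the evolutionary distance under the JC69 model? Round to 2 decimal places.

p = 53/2062 ≈ 0.025703.
d = −(3/4) ln(1 − 4p/3) = −0.75 ln(1 − 0.034271) = −0.75 ln(0.965729)
  = −0.75 × (-0.034872) = 0.026154 substitutions/site.

0.03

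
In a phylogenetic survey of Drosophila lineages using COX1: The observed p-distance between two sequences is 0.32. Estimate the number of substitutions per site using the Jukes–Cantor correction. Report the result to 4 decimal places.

d = −(3/4) ln(1 − 4p/3) = −0.75 ln(1 − 0.426667) = −0.75 ln(0.573333)
  = −0.75 × (-0.556289) = 0.417217 substitutions/site.

0.4172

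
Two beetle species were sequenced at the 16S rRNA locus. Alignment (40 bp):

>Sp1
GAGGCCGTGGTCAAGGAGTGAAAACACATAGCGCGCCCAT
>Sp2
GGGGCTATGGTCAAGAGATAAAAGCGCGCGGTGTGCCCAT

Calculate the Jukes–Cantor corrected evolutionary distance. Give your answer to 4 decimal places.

The sequences differ at 14 of 40 sites, so p = 14/40 = 0.35.
d = −(3/4) ln(1 − 4p/3) = −0.75 ln(1 − 0.466667) = −0.75 ln(0.533333)
  = −0.75 × (-0.628609) = 0.471457 substitutions/site.

0.4715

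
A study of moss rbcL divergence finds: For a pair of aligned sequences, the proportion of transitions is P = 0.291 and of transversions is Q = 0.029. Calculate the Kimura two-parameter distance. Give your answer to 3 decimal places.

Under the Kimura two-parameter model, d = −½ ln(1 − 2P − Q) − ¼ ln(1 − 2Q).
1 − 2P − Q = 0.389, giving −½ ln(0.389) = 0.472088.
1 − 2Q = 0.942, giving −¼ ln(0.942) = 0.014938.
d = 0.472088 + 0.014938 = 0.487026.

0.487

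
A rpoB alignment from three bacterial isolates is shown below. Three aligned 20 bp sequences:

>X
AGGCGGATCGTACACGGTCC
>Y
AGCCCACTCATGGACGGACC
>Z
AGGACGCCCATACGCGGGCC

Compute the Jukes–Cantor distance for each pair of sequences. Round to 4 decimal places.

d(X,Y) = 0.5716, d(X,Z) = 0.4715, d(Y,Z) = 0.5716

X–Y: 8/20 sites differ → p = 0.4, d = −0.75 ln(1 − 0.533333) = 0.571605 ≈ 0.5716.
X–Z: 7/20 sites differ → p = 0.35, d = −0.75 ln(1 − 0.466667) = 0.471457 ≈ 0.4715.
Y–Z: 8/20 sites differ → p = 0.4, d = −0.75 ln(1 − 0.533333) = 0.571605 ≈ 0.5716.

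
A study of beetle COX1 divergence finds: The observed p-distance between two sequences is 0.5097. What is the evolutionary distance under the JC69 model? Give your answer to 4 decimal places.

d = −(3/4) ln(1 − 4p/3) = −0.75 ln(1 − 0.6796) = −0.75 ln(0.3204)
  = −0.75 × (-1.138185) = 0.853639 substitutions/site.

0.8536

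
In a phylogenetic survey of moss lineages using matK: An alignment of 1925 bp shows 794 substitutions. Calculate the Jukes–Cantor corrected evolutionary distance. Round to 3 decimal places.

p = 794/1925 ≈ 0.412468.
d = −(3/4) ln(1 − 4p/3) = −0.75 ln(1 − 0.549957) = −0.75 ln(0.450043)
  = −0.75 × (-0.798412) = 0.598809 substitutions/site.

0.599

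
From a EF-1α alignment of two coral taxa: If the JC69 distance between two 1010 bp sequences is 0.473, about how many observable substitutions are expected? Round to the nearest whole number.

354

Invert JC69: p = (3/4)(1 − e^(−4d/3)) = 0.75 × (1 − e^(-0.630667)) = 0.75 × (1 − 0.532237) = 0.350822.
Expected differing sites = pL ≈ 0.350822 × 1010 = 354.33022 ≈ 354.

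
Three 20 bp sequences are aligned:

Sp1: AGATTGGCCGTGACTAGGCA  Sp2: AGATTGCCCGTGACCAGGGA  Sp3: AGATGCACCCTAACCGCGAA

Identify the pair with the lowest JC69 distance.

Sp1 and Sp2

Sp1–Sp2: 3/20 differ, p = 0.150, d = 0.167.
Sp1–Sp3: 9/20 differ, p = 0.450, d = 0.687.
Sp2–Sp3: 8/20 differ, p = 0.400, d = 0.572.
The smallest distance is between Sp1 and Sp2.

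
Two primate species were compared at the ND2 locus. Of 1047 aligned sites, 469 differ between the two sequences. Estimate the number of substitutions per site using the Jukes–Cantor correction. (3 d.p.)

0.682

p = 469/1047 ≈ 0.447947.
d = −(3/4) ln(1 − 4p/3) = −0.75 ln(1 − 0.597263) = −0.75 ln(0.402737)
  = −0.75 × (-0.909472) = 0.682104 substitutions/site.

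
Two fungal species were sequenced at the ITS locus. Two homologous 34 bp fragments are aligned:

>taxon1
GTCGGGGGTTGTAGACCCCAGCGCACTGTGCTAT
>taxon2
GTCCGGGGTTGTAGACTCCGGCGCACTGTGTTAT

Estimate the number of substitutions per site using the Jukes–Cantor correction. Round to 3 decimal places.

The sequences differ at 4 of 34 sites (4, 17, 20, 31), so p = 4/34 ≈ 0.117647.
d = −(3/4) ln(1 − 4p/3) = −0.75 ln(1 − 0.156863) = −0.75 ln(0.843137)
  = −0.75 × (-0.170626) = 0.127970 substitutions/site.

0.128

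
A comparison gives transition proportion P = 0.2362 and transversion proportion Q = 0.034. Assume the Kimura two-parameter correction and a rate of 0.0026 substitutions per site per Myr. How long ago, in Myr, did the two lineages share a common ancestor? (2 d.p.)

71.27

Under the Kimura two-parameter model, d = −½ ln(1 − 2P − Q) − ¼ ln(1 − 2Q).
1 − 2P − Q = 0.4936, giving −½ ln(0.4936) = 0.353015.
1 − 2Q = 0.932, giving −¼ ln(0.932) = 0.017606.
d = 0.353015 + 0.017606 = 0.370621.
Under a molecular clock d = 2μt, so t = d/(2μ) = 0.370621 / (2 × 0.0026) = 71.27 Myr.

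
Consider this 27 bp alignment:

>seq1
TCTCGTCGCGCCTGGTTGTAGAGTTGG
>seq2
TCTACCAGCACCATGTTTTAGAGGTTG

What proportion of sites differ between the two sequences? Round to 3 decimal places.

0.370

The sequences differ at 10 of 27 positions (sites 4, 5, 6, 7, 10, 13, 14, 18, 24, 26).
p = 10/27 = 0.370370… ≈ 0.370 (to 3 d.p.).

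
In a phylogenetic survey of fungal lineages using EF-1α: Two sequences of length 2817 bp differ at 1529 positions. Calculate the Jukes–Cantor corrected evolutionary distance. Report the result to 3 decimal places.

p = 1529/2817 ≈ 0.542776.
d = −(3/4) ln(1 − 4p/3) = −0.75 ln(1 − 0.723701) = −0.75 ln(0.276299)
  = −0.75 × (-1.286272) = 0.964704 substitutions/site.

0.965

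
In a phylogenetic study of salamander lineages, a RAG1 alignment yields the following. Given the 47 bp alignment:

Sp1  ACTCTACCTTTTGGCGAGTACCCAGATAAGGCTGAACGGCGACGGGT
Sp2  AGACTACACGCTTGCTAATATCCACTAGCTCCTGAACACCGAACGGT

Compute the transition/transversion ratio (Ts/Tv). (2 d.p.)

Transitions are A↔G and C↔T; transversions are all other mismatches.
Transitions: 6. Transversions: 15.
R = 6/15 = 0.40.

0.40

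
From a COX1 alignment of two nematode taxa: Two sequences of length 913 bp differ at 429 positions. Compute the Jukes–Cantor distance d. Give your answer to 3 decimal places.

p = 429/913 ≈ 0.46988.
d = −(3/4) ln(1 − 4p/3) = −0.75 ln(1 − 0.626507) = −0.75 ln(0.373493)
  = −0.75 × (-0.984856) = 0.738642 substitutions/site.

0.739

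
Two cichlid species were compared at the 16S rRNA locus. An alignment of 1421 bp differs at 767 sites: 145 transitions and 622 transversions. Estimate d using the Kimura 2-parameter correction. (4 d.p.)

1.0341

P = 145/1421 ≈ 0.102041 and Q = 622/1421 ≈ 0.43772.
Under the Kimura two-parameter model, d = −½ ln(1 − 2P − Q) − ¼ ln(1 − 2Q).
1 − 2P − Q = 0.358198, giving −½ ln(0.358198) = 0.513335.
1 − 2Q = 0.12456, giving −¼ ln(0.12456) = 0.520742.
d = 0.513335 + 0.520742 = 1.034077.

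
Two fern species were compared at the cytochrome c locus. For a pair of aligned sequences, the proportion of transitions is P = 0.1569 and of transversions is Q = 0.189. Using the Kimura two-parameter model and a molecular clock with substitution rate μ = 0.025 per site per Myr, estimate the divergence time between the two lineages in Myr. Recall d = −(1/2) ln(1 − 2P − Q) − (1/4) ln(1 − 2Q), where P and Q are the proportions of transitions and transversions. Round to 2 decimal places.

9.36

Under the Kimura two-parameter model, d = −½ ln(1 − 2P − Q) − ¼ ln(1 − 2Q).
1 − 2P − Q = 0.4972, giving −½ ln(0.4972) = 0.349381.
1 − 2Q = 0.622, giving −¼ ln(0.622) = 0.118704.
d = 0.349381 + 0.118704 = 0.468085.
Under a molecular clock d = 2μt, so t = d/(2μ) = 0.468085 / (2 × 0.025) = 9.36 Myr.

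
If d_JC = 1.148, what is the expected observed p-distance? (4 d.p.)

p = (3/4)(1 − e^(−4d/3)) = 0.75 × (1 − e^(-1.530667)) = 0.75 × (1 − 0.216391) = 0.587707.

0.5877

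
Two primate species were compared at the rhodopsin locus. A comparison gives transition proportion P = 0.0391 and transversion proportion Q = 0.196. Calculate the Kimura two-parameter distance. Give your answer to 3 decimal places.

0.285

Under the Kimura two-parameter model, d = −½ ln(1 − 2P − Q) − ¼ ln(1 − 2Q).
1 − 2P − Q = 0.7258, giving −½ ln(0.7258) = 0.160240.
1 − 2Q = 0.608, giving −¼ ln(0.608) = 0.124395.
d = 0.160240 + 0.124395 = 0.284635.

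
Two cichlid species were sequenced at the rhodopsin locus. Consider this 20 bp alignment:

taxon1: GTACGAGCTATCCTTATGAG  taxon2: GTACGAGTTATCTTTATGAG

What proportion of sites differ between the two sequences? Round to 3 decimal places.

0.100

The sequences differ at 2 of 20 positions (sites 8, 13).
p = 2/20 = 0.100.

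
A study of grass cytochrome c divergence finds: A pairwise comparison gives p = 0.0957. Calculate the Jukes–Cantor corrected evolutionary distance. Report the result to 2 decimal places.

d = −(3/4) ln(1 − 4p/3) = −0.75 ln(1 − 0.1276) = −0.75 ln(0.8724)
  = −0.75 × (-0.136507) = 0.102380 substitutions/site.

0.10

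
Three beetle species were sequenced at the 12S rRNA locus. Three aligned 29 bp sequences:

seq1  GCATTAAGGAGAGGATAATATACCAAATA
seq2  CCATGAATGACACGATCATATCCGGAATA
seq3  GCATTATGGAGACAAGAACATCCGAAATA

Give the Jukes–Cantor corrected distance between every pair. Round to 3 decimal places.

d(seq1,seq2) = 0.401, d(seq1,seq3) = 0.291, d(seq2,seq3) = 0.462

seq1–seq2: 9/29 sites differ → p ≈ 0.310345, d = −0.75 ln(1 − 0.413793) = 0.400562 ≈ 0.401.
seq1–seq3: 7/29 sites differ → p ≈ 0.241379, d = −0.75 ln(1 − 0.321839) = 0.291278 ≈ 0.291.
seq2–seq3: 10/29 sites differ → p ≈ 0.344828, d = −0.75 ln(1 − 0.459771) = 0.461822 ≈ 0.462.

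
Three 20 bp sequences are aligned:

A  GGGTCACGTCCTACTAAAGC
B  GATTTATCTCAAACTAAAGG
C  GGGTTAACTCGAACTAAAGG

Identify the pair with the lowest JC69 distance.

A–B: 8/20 differ, p = 0.400, d = 0.572.
A–C: 6/20 differ, p = 0.300, d = 0.383.
B–C: 4/20 differ, p = 0.200, d = 0.233.
The smallest distance is between B and C.

B and C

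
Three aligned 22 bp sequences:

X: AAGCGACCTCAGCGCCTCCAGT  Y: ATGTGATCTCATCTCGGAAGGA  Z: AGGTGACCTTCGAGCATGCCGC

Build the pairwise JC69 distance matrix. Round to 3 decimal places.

d(X,Y) = 0.824, d(X,Z) = 0.591, d(Y,Z) = 1.163

X–Y: 11/22 sites differ → p = 0.5, d = −0.75 ln(1 − 0.666667) = 0.823960 ≈ 0.824.
X–Z: 9/22 sites differ → p ≈ 0.409091, d = −0.75 ln(1 − 0.545455) = 0.591344 ≈ 0.591.
Y–Z: 13/22 sites differ → p ≈ 0.590909, d = −0.75 ln(1 − 0.787879) = 1.162949 ≈ 1.163.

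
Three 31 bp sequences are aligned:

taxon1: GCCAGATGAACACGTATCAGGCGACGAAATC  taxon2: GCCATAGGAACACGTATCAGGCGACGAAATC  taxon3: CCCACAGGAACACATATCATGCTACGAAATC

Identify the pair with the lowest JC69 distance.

taxon1–taxon2: 2/31 differ, p = 0.065, d = 0.067.
taxon1–taxon3: 6/31 differ, p = 0.194, d = 0.224.
taxon2–taxon3: 5/31 differ, p = 0.161, d = 0.182.
The smallest distance is between taxon1 and taxon2.

taxon1 and taxon2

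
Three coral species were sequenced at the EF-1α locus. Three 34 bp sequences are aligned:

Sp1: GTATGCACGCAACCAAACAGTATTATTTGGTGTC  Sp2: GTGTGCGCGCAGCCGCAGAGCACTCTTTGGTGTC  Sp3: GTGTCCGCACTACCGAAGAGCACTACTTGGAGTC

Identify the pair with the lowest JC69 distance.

Sp1–Sp2: 9/34 differ, p = 0.265, d = 0.326.
Sp1–Sp3: 11/34 differ, p = 0.324, d = 0.423.
Sp2–Sp3: 8/34 differ, p = 0.235, d = 0.282.
The smallest distance is between Sp2 and Sp3.

Sp2 and Sp3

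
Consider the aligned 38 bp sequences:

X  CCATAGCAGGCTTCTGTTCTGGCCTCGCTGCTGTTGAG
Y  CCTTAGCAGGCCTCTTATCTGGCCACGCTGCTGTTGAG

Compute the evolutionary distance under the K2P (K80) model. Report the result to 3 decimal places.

Of 38 sites, 1 differences are transitions and 4 are transversions, so P = 1/38 ≈ 0.026316 and Q = 4/38 ≈ 0.105263.
Under the Kimura two-parameter model, d = −½ ln(1 − 2P − Q) − ¼ ln(1 − 2Q).
1 − 2P − Q = 0.842105, giving −½ ln(0.842105) = 0.085925.
1 − 2Q = 0.789474, giving −¼ ln(0.789474) = 0.059097.
d = 0.085925 + 0.059097 = 0.145022.

0.145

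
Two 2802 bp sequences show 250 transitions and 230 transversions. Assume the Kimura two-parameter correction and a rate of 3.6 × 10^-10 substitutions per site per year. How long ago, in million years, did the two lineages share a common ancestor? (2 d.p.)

P = 250/2802 ≈ 0.089222 and Q = 230/2802 ≈ 0.082084.
Under the Kimura two-parameter model, d = −½ ln(1 − 2P − Q) − ¼ ln(1 − 2Q).
1 − 2P − Q = 0.739472, giving −½ ln(0.739472) = 0.150909.
1 − 2Q = 0.835832, giving −¼ ln(0.835832) = 0.044832.
d = 0.150909 + 0.044832 = 0.195741.
Under a molecular clock d = 2μt, so t = d/(2μ) = 0.195741 / (2 × 3.6 × 10^-10) = 271.86 million years.

271.86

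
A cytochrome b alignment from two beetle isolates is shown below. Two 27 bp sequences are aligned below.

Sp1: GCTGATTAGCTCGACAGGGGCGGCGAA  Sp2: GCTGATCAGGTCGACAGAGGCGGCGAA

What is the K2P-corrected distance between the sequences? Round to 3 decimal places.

Of 27 sites, 2 differences are transitions and 1 are transversions, so P = 2/27 ≈ 0.074074 and Q = 1/27 ≈ 0.037037.
Under the Kimura two-parameter model, d = −½ ln(1 − 2P − Q) − ¼ ln(1 − 2Q).
1 − 2P − Q = 0.814815, giving −½ ln(0.814815) = 0.102397.
1 − 2Q = 0.925926, giving −¼ ln(0.925926) = 0.019240.
d = 0.102397 + 0.019240 = 0.121637.

0.122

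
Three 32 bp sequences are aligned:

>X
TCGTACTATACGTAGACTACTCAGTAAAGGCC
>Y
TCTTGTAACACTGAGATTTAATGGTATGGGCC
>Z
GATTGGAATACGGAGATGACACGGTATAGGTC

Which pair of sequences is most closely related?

Y and Z

X–Y: 15/32 differ, p = 0.469, d = 0.736.
X–Z: 13/32 differ, p = 0.406, d = 0.585.
Y–Z: 11/32 differ, p = 0.344, d = 0.460.
The smallest distance is between Y and Z.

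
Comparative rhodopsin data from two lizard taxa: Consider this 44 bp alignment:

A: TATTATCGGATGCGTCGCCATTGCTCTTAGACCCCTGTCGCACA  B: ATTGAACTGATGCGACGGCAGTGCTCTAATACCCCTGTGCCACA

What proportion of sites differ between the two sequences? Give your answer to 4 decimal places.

0.2727

The sequences differ at 12 of 44 positions.
p = 12/44 = 0.272727… ≈ 0.2727 (to 4 d.p.).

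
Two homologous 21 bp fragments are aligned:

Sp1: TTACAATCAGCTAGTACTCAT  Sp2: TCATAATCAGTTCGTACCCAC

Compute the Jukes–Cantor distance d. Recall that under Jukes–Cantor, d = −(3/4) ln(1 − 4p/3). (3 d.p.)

The sequences differ at 6 of 21 sites (2, 4, 11, 13, 18, 21), so p = 6/21 ≈ 0.285714.
d = −(3/4) ln(1 − 4p/3) = −0.75 ln(1 − 0.380952) = −0.75 ln(0.619048)
  = −0.75 × (-0.479572) = 0.359679 substitutions/site.

0.360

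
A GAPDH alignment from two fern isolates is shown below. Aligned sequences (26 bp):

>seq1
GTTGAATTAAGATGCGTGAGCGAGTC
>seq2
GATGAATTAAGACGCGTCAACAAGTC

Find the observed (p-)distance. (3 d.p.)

The sequences differ at 5 of 26 positions (sites 2, 13, 18, 20, 22).
p = 5/26 = 0.192307… ≈ 0.192 (to 3 d.p.).

0.192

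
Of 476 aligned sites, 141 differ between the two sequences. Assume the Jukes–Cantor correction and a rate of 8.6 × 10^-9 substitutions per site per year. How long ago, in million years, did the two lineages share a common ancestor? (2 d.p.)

p = 141/476 ≈ 0.296218.
d = −(3/4) ln(1 − 4p/3) = −0.75 ln(1 − 0.394957) = −0.75 ln(0.605043)
  = −0.75 × (-0.502456) = 0.376842 substitutions/site.
Under a molecular clock d = 2μt, so t = d/(2μ) = 0.376842 / (2 × 8.6 × 10^-9) = 21.91 million years.

21.91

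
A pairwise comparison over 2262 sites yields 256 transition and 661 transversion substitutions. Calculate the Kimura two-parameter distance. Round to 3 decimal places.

P = 256/2262 ≈ 0.113174 and Q = 661/2262 ≈ 0.292219.
Under the Kimura two-parameter model, d = −½ ln(1 − 2P − Q) − ¼ ln(1 − 2Q).
1 − 2P − Q = 0.481433, giving −½ ln(0.481433) = 0.365494.
1 − 2Q = 0.415562, giving −¼ ln(0.415562) = 0.219531.
d = 0.365494 + 0.219531 = 0.585025.

0.585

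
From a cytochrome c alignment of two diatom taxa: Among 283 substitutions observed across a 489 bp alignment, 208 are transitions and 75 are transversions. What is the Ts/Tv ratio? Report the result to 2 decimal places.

2.77

R = 208/75 = 2.773333… ≈ 2.77 (to 2 d.p.).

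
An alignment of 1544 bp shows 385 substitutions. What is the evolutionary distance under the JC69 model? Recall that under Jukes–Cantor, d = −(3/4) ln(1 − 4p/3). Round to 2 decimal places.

p = 385/1544 ≈ 0.249352.
d = −(3/4) ln(1 − 4p/3) = −0.75 ln(1 − 0.332469) = −0.75 ln(0.667531)
  = −0.75 × (-0.404169) = 0.303127 substitutions/site.

0.30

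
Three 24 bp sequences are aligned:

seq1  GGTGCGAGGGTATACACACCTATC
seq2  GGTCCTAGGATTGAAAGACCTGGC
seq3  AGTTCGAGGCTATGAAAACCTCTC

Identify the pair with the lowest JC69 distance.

seq1 and seq3

seq1–seq2: 9/24 differ, p = 0.375, d = 0.520.
seq1–seq3: 7/24 differ, p = 0.292, d = 0.369.
seq2–seq3: 10/24 differ, p = 0.417, d = 0.608.
The smallest distance is between seq1 and seq3.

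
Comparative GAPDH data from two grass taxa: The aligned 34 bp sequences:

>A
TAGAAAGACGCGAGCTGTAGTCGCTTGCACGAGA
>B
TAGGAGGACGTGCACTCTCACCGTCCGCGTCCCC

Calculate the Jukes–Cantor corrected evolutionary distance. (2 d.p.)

0.92

The sequences differ at 18 of 34 sites, so p = 18/34 ≈ 0.529412.
d = −(3/4) ln(1 − 4p/3) = −0.75 ln(1 − 0.705883) = −0.75 ln(0.294117)
  = −0.75 × (-1.223778) = 0.917834 substitutions/site.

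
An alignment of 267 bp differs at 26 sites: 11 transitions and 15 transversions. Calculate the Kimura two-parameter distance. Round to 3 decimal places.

0.104

P = 11/267 ≈ 0.041199 and Q = 15/267 ≈ 0.05618.
Under the Kimura two-parameter model, d = −½ ln(1 − 2P − Q) − ¼ ln(1 − 2Q).
1 − 2P − Q = 0.861422, giving −½ ln(0.861422) = 0.074585.
1 − 2Q = 0.88764, giving −¼ ln(0.88764) = 0.029797.
d = 0.074585 + 0.029797 = 0.104382.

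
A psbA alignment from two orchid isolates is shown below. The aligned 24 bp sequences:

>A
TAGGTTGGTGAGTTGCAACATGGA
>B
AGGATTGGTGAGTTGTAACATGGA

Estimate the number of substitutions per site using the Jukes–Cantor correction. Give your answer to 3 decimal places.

The sequences differ at 4 of 24 sites (1, 2, 4, 16), so p = 4/24 ≈ 0.166667.
d = −(3/4) ln(1 − 4p/3) = −0.75 ln(1 − 0.222223) = −0.75 ln(0.777777)
  = −0.75 × (-0.251315) = 0.188486 substitutions/site.

0.188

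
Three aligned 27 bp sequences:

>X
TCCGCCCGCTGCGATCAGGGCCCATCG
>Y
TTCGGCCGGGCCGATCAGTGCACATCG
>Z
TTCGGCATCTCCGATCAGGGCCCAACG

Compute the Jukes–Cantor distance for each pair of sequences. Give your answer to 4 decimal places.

d(X,Y) = 0.3181, d(X,Z) = 0.2635, d(Y,Z) = 0.3181

X–Y: 7/27 sites differ → p ≈ 0.259259, d = −0.75 ln(1 − 0.345679) = 0.318118 ≈ 0.3181.
X–Z: 6/27 sites differ → p ≈ 0.222222, d = −0.75 ln(1 − 0.296296) = 0.263548 ≈ 0.2635.
Y–Z: 7/27 sites differ → p ≈ 0.259259, d = −0.75 ln(1 − 0.345679) = 0.318118 ≈ 0.3181.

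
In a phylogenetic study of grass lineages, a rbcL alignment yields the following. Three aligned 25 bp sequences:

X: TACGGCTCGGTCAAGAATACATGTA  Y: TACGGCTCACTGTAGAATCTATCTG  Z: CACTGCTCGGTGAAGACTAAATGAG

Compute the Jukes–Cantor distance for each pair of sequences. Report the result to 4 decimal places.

X–Y: 8/25 sites differ → p = 0.32, d = −0.75 ln(1 − 0.426667) = 0.417216 ≈ 0.4172.
X–Z: 7/25 sites differ → p = 0.28, d = −0.75 ln(1 − 0.373333) = 0.350505 ≈ 0.3505.
Y–Z: 10/25 sites differ → p = 0.4, d = −0.75 ln(1 − 0.533333) = 0.571605 ≈ 0.5716.

d(X,Y) = 0.4172, d(X,Z) = 0.3505, d(Y,Z) = 0.5716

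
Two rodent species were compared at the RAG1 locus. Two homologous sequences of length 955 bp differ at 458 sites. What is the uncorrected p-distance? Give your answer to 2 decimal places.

0.48

p = 458/955 = 0.479581… ≈ 0.48 (to 2 d.p.).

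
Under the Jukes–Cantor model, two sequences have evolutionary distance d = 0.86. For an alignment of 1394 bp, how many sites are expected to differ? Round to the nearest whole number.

713

Invert JC69: p = (3/4)(1 − e^(−4d/3)) = 0.75 × (1 − e^(-1.146667)) = 0.75 × (1 − 0.317694) = 0.511730.
Expected differing sites = pL ≈ 0.511730 × 1394 = 713.35162 ≈ 713.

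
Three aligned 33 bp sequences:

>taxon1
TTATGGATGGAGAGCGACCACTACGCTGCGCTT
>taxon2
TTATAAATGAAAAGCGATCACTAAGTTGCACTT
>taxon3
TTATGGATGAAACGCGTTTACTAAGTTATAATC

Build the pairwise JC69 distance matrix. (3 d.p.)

taxon1–taxon2: 8/33 sites differ → p ≈ 0.242424, d = −0.75 ln(1 − 0.323232) = 0.292820 ≈ 0.293.
taxon1–taxon3: 13/33 sites differ → p ≈ 0.393939, d = −0.75 ln(1 − 0.525252) = 0.558728 ≈ 0.559.
taxon2–taxon3: 9/33 sites differ → p ≈ 0.272727, d = −0.75 ln(1 − 0.363636) = 0.338988 ≈ 0.339.

d(taxon1,taxon2) = 0.293, d(taxon1,taxon3) = 0.559, d(taxon2,taxon3) = 0.339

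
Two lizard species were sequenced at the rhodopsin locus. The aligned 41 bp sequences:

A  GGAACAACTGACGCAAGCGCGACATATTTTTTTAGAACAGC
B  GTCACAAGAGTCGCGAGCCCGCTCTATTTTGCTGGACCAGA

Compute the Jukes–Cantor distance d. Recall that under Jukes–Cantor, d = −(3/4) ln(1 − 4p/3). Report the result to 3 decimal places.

The sequences differ at 15 of 41 sites, so p = 15/41 ≈ 0.365854.
d = −(3/4) ln(1 − 4p/3) = −0.75 ln(1 − 0.487805) = −0.75 ln(0.512195)
  = −0.75 × (-0.669050) = 0.501788 substitutions/site.

0.502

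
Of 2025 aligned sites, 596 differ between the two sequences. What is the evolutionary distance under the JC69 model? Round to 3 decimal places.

0.374

p = 596/2025 ≈ 0.294321.
d = −(3/4) ln(1 − 4p/3) = −0.75 ln(1 − 0.392428) = −0.75 ln(0.607572)
  = −0.75 × (-0.498285) = 0.373714 substitutions/site.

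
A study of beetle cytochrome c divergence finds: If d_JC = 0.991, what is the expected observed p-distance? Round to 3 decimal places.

p = (3/4)(1 − e^(−4d/3)) = 0.75 × (1 − e^(-1.321333)) = 0.75 × (1 − 0.266779) = 0.549916.

0.550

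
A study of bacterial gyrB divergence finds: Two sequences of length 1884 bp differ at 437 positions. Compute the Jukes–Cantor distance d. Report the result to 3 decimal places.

p = 437/1884 ≈ 0.231953.
d = −(3/4) ln(1 − 4p/3) = −0.75 ln(1 − 0.309271) = −0.75 ln(0.690729)
  = −0.75 × (-0.370008) = 0.277506 substitutions/site.

0.278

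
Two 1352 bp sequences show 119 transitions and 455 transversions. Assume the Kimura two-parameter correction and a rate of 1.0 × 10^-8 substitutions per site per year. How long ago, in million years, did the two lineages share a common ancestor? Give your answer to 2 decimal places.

P = 119/1352 ≈ 0.088018 and Q = 455/1352 ≈ 0.336538.
Under the Kimura two-parameter model, d = −½ ln(1 − 2P − Q) − ¼ ln(1 − 2Q).
1 − 2P − Q = 0.487426, giving −½ ln(0.487426) = 0.359308.
1 − 2Q = 0.326924, giving −¼ ln(0.326924) = 0.279507.
d = 0.359308 + 0.279507 = 0.638815.
Under a molecular clock d = 2μt, so t = d/(2μ) = 0.638815 / (2 × 1.0 × 10^-8) = 31.94 million years.

31.94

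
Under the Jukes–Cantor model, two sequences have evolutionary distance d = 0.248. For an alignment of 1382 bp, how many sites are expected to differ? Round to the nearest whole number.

292

Invert JC69: p = (3/4)(1 − e^(−4d/3)) = 0.75 × (1 − e^(-0.330667)) = 0.75 × (1 − 0.718444) = 0.211167.
Expected differing sites = pL ≈ 0.211167 × 1382 = 291.832794 ≈ 292.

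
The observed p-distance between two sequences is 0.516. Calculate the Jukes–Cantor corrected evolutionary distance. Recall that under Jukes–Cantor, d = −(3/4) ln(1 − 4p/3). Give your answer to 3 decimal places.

d = −(3/4) ln(1 − 4p/3) = −0.75 ln(1 − 0.688) = −0.75 ln(0.312)
  = −0.75 × (-1.164752) = 0.873564 substitutions/site.

0.874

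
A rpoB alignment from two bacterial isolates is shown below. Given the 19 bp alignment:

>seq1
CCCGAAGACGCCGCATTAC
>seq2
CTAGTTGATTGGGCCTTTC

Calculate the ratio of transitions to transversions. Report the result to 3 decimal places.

0.250

Transitions are A↔G and C↔T; transversions are all other mismatches.
Transitions: 2. Transversions: 8.
R = 2/8 = 0.250.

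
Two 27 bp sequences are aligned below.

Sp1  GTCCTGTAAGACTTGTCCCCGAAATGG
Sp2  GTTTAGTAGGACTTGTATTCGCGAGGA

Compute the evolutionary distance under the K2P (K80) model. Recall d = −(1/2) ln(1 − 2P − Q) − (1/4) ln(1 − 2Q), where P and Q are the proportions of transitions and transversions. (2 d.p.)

Of 27 sites, 7 differences are transitions and 4 are transversions, so P = 7/27 ≈ 0.259259 and Q = 4/27 ≈ 0.148148.
Under the Kimura two-parameter model, d = −½ ln(1 − 2P − Q) − ¼ ln(1 − 2Q).
1 − 2P − Q = 0.333334, giving −½ ln(0.333334) = 0.549305.
1 − 2Q = 0.703704, giving −¼ ln(0.703704) = 0.087849.
d = 0.549305 + 0.087849 = 0.637154.

0.64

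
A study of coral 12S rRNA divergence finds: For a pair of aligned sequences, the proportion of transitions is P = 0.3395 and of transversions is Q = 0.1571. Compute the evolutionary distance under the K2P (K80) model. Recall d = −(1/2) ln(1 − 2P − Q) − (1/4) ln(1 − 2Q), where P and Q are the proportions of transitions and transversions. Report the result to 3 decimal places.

Under the Kimura two-parameter model, d = −½ ln(1 − 2P − Q) − ¼ ln(1 − 2Q).
1 − 2P − Q = 0.1639, giving −½ ln(0.1639) = 0.904249.
1 − 2Q = 0.6858, giving −¼ ln(0.6858) = 0.094292.
d = 0.904249 + 0.094292 = 0.998541.

0.999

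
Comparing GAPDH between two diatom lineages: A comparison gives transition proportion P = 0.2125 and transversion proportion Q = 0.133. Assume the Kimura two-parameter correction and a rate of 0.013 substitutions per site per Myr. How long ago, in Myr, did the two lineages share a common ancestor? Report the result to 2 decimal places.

18.67

Under the Kimura two-parameter model, d = −½ ln(1 − 2P − Q) − ¼ ln(1 − 2Q).
1 − 2P − Q = 0.442, giving −½ ln(0.442) = 0.408223.
1 − 2Q = 0.734, giving −¼ ln(0.734) = 0.077312.
d = 0.408223 + 0.077312 = 0.485535.
Under a molecular clock d = 2μt, so t = d/(2μ) = 0.485535 / (2 × 0.013) = 18.67 Myr.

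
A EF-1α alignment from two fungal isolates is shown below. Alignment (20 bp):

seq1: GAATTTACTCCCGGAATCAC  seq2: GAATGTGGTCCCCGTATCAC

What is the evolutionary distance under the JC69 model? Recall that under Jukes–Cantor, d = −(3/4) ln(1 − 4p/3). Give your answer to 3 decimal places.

The sequences differ at 5 of 20 sites (5, 7, 8, 13, 15), so p = 5/20 = 0.25.
d = −(3/4) ln(1 − 4p/3) = −0.75 ln(1 − 0.333333) = −0.75 ln(0.666667)
  = −0.75 × (-0.405465) = 0.304099 substitutions/site.

0.304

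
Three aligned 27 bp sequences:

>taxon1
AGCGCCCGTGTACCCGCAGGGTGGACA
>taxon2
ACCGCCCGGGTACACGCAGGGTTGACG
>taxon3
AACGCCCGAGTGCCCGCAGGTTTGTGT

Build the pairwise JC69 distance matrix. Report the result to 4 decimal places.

d(taxon1,taxon2) = 0.2127, d(taxon1,taxon3) = 0.3770, d(taxon2,taxon3) = 0.3770

taxon1–taxon2: 5/27 sites differ → p ≈ 0.185185, d = −0.75 ln(1 − 0.246913) = 0.212681 ≈ 0.2127.
taxon1–taxon3: 8/27 sites differ → p ≈ 0.296296, d = −0.75 ln(1 − 0.395061) = 0.376971 ≈ 0.3770.
taxon2–taxon3: 8/27 sites differ → p ≈ 0.296296, d = −0.75 ln(1 − 0.395061) = 0.376971 ≈ 0.3770.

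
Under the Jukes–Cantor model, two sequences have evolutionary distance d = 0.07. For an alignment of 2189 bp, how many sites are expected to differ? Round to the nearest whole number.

146

Invert JC69: p = (3/4)(1 − e^(−4d/3)) = 0.75 × (1 − e^(-0.093333)) = 0.75 × (1 − 0.910890) = 0.066833.
Expected differing sites = pL ≈ 0.066833 × 2189 = 146.297437 ≈ 146.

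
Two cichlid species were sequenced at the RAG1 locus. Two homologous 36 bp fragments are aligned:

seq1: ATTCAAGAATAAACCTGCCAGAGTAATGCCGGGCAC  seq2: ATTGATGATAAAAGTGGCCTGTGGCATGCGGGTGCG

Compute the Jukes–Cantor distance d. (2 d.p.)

0.67

The sequences differ at 16 of 36 sites, so p = 16/36 ≈ 0.444444.
d = −(3/4) ln(1 − 4p/3) = −0.75 ln(1 − 0.592592) = −0.75 ln(0.407408)
  = −0.75 × (-0.897940) = 0.673455 substitutions/site.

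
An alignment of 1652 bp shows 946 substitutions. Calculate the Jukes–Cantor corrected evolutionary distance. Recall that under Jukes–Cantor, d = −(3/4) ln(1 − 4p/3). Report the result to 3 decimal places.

1.081

p = 946/1652 ≈ 0.572639.
d = −(3/4) ln(1 − 4p/3) = −0.75 ln(1 − 0.763519) = −0.75 ln(0.236481)
  = −0.75 × (-1.441887) = 1.081415 substitutions/site.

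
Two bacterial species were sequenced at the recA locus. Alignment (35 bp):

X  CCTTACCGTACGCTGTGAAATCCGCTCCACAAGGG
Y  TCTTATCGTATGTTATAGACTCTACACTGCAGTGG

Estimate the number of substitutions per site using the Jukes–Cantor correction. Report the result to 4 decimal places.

The sequences differ at 15 of 35 sites, so p = 15/35 ≈ 0.428571.
d = −(3/4) ln(1 − 4p/3) = −0.75 ln(1 − 0.571428) = −0.75 ln(0.428572)
  = −0.75 × (-0.847297) = 0.635473 substitutions/site.

0.6355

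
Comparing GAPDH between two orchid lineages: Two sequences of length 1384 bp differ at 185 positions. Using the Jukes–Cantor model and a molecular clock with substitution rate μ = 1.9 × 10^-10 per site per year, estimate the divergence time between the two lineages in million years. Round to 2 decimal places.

387.42

p = 185/1384 ≈ 0.133671.
d = −(3/4) ln(1 − 4p/3) = −0.75 ln(1 − 0.178228) = −0.75 ln(0.821772)
  = −0.75 × (-0.196292) = 0.147219 substitutions/site.
Under a molecular clock d = 2μt, so t = d/(2μ) = 0.147219 / (2 × 1.9 × 10^-10) = 387.42 million years.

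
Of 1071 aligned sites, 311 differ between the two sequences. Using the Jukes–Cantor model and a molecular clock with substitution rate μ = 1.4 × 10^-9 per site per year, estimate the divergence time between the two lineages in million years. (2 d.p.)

p = 311/1071 ≈ 0.290383.
d = −(3/4) ln(1 − 4p/3) = −0.75 ln(1 − 0.387177) = −0.75 ln(0.612823)
  = −0.75 × (-0.489679) = 0.367259 substitutions/site.
Under a molecular clock d = 2μt, so t = d/(2μ) = 0.367259 / (2 × 1.4 × 10^-9) = 131.16 million years.

131.16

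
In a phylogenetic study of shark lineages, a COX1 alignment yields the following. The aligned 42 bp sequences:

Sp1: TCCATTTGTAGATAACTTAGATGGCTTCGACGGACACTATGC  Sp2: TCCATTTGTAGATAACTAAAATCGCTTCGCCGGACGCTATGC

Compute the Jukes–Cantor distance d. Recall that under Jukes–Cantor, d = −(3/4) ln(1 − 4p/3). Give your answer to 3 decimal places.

0.130

The sequences differ at 5 of 42 sites (18, 20, 23, 30, 36), so p = 5/42 ≈ 0.119048.
d = −(3/4) ln(1 − 4p/3) = −0.75 ln(1 − 0.158731) = −0.75 ln(0.841269)
  = −0.75 × (-0.172844) = 0.129633 substitutions/site.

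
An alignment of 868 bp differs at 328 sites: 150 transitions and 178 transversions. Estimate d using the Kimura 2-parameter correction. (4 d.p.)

0.5320

P = 150/868 ≈ 0.172811 and Q = 178/868 ≈ 0.205069.
Under the Kimura two-parameter model, d = −½ ln(1 − 2P − Q) − ¼ ln(1 − 2Q).
1 − 2P − Q = 0.449309, giving −½ ln(0.449309) = 0.400022.
1 − 2Q = 0.589862, giving −¼ ln(0.589862) = 0.131967.
d = 0.400022 + 0.131967 = 0.531989.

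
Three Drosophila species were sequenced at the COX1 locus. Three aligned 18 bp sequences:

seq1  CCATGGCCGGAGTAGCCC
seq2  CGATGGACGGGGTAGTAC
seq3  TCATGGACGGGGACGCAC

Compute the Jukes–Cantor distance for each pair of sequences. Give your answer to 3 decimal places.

d(seq1,seq2) = 0.347, d(seq1,seq3) = 0.441, d(seq2,seq3) = 0.347

seq1–seq2: 5/18 sites differ → p ≈ 0.277778, d = −0.75 ln(1 − 0.370371) = 0.346968 ≈ 0.347.
seq1–seq3: 6/18 sites differ → p ≈ 0.333333, d = −0.75 ln(1 − 0.444444) = 0.440839 ≈ 0.441.
seq2–seq3: 5/18 sites differ → p ≈ 0.277778, d = −0.75 ln(1 − 0.370371) = 0.346968 ≈ 0.347.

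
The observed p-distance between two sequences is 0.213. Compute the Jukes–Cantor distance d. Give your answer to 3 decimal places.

d = −(3/4) ln(1 − 4p/3) = −0.75 ln(1 − 0.284) = −0.75 ln(0.716)
  = −0.75 × (-0.334075) = 0.250556 substitutions/site.

0.251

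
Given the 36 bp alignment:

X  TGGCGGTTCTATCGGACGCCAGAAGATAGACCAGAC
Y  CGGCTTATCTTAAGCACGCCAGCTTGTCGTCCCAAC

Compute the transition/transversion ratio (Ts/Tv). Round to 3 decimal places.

0.231

Transitions are A↔G and C↔T; transversions are all other mismatches.
Transitions: 3. Transversions: 13.
R = 3/13 = 0.230769… ≈ 0.231 (to 3 d.p.).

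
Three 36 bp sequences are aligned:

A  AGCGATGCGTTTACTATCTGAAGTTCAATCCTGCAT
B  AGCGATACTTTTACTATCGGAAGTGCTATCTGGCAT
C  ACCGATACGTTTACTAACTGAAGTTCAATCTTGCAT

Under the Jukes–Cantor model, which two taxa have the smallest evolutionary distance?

A–B: 7/36 differ, p = 0.194, d = 0.225.
A–C: 4/36 differ, p = 0.111, d = 0.120.
B–C: 7/36 differ, p = 0.194, d = 0.225.
The smallest distance is between A and C.

A and C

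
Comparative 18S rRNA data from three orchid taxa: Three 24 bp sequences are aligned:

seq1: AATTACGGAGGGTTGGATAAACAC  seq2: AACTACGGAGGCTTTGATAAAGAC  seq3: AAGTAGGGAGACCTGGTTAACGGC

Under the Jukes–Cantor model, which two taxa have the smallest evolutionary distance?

seq1 and seq2

seq1–seq2: 4/24 differ, p = 0.167, d = 0.188.
seq1–seq3: 9/24 differ, p = 0.375, d = 0.520.
seq2–seq3: 8/24 differ, p = 0.333, d = 0.441.
The smallest distance is between seq1 and seq2.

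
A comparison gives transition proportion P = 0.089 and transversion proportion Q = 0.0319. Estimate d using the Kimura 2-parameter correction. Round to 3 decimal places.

Under the Kimura two-parameter model, d = −½ ln(1 − 2P − Q) − ¼ ln(1 − 2Q).
1 − 2P − Q = 0.7901, giving −½ ln(0.7901) = 0.117798.
1 − 2Q = 0.9362, giving −¼ ln(0.9362) = 0.016482.
d = 0.117798 + 0.016482 = 0.134280.

0.134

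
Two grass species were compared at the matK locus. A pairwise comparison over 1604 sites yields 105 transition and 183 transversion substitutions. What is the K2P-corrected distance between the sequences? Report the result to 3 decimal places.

0.205

P = 105/1604 ≈ 0.065461 and Q = 183/1604 ≈ 0.11409.
Under the Kimura two-parameter model, d = −½ ln(1 − 2P − Q) − ¼ ln(1 − 2Q).
1 − 2P − Q = 0.754988, giving −½ ln(0.754988) = 0.140527.
1 − 2Q = 0.77182, giving −¼ ln(0.77182) = 0.064751.
d = 0.140527 + 0.064751 = 0.205278.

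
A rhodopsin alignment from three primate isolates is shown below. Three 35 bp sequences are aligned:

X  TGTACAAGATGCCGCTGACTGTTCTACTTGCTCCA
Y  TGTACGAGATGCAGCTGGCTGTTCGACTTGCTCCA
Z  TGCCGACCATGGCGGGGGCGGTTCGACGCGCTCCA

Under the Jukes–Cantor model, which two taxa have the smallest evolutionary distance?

X and Y

X–Y: 4/35 differ, p = 0.114, d = 0.124.
X–Z: 13/35 differ, p = 0.371, d = 0.513.
Y–Z: 13/35 differ, p = 0.371, d = 0.513.
The smallest distance is between X and Y.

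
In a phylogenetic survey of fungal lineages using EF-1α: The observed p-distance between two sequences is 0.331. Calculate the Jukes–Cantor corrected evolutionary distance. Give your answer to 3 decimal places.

0.437

d = −(3/4) ln(1 − 4p/3) = −0.75 ln(1 − 0.441333) = −0.75 ln(0.558667)
  = −0.75 × (-0.582202) = 0.436652 substitutions/site.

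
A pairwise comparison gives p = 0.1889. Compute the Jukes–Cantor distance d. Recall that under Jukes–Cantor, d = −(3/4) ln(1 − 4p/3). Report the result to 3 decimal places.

0.218

d = −(3/4) ln(1 − 4p/3) = −0.75 ln(1 − 0.251867) = −0.75 ln(0.748133)
  = −0.75 × (-0.290175) = 0.217631 substitutions/site.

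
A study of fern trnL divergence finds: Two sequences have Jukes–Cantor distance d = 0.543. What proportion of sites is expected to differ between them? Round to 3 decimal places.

p = (3/4)(1 − e^(−4d/3)) = 0.75 × (1 − e^(-0.724)) = 0.75 × (1 − 0.484809) = 0.386393.

0.386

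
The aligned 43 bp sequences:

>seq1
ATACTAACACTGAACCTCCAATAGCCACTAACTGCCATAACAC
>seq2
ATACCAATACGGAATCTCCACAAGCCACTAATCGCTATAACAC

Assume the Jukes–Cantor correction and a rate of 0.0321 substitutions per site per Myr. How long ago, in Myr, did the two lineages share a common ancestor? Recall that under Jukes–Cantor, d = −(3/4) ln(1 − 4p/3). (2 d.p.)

The sequences differ at 9 of 43 sites (5, 8, 11, 15, 21, 22, 32, 33, 36), so p = 9/43 ≈ 0.209302.
d = −(3/4) ln(1 − 4p/3) = −0.75 ln(1 − 0.279069) = −0.75 ln(0.720931)
  = −0.75 × (-0.327212) = 0.245409 substitutions/site.
Under a molecular clock d = 2μt, so t = d/(2μ) = 0.245409 / (2 × 0.0321) = 3.82 Myr.

3.82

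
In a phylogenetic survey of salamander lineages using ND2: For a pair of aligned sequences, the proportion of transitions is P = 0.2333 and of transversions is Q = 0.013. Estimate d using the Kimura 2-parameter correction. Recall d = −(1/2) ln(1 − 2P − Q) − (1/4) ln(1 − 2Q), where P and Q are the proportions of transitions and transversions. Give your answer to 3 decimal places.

0.333

Under the Kimura two-parameter model, d = −½ ln(1 − 2P − Q) − ¼ ln(1 − 2Q).
1 − 2P − Q = 0.5204, giving −½ ln(0.5204) = 0.326579.
1 − 2Q = 0.974, giving −¼ ln(0.974) = 0.006586.
d = 0.326579 + 0.006586 = 0.333165.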